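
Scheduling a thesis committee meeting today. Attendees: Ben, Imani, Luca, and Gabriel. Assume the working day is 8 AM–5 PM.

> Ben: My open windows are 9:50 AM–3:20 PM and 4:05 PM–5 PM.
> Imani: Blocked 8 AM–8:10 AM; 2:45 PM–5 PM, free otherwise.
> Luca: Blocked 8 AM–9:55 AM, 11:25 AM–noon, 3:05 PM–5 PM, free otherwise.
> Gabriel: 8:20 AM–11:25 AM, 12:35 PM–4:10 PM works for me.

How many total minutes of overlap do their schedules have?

220

Ben free: 09:50-15:20, 16:05-17:00.
Imani free: 08:10-14:45 (invert busy blocks within the working day).
Luca free: 09:55-11:25, 12:00-15:05 (invert busy blocks within the working day).
Gabriel free: 08:20-11:25, 12:35-16:10.
Ben ∩ Imani: 09:50-14:45.
Ben ∩ Imani ∩ Luca: 09:55-11:25, 12:00-14:45.
Ben ∩ Imani ∩ Luca ∩ Gabriel: 09:55-11:25, 12:35-14:45.
So the common availability across everyone is 09:55-11:25, 12:35-14:45.
Summing the common windows: 90 + 130 = 220 minutes.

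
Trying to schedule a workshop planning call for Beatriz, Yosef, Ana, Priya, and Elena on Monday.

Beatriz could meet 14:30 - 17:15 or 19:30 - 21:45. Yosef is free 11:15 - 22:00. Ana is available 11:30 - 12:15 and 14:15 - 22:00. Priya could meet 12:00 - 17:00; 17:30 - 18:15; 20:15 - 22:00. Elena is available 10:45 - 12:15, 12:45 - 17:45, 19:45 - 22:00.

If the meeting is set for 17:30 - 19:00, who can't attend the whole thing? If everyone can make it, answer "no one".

Beatriz, Elena, Priya

Beatriz: not fully free for 17:30-19:00. Yosef: free for 17:30-19:00. Ana: free for 17:30-19:00. Priya: not fully free for 17:30-19:00. Elena: not fully free for 17:30-19:00.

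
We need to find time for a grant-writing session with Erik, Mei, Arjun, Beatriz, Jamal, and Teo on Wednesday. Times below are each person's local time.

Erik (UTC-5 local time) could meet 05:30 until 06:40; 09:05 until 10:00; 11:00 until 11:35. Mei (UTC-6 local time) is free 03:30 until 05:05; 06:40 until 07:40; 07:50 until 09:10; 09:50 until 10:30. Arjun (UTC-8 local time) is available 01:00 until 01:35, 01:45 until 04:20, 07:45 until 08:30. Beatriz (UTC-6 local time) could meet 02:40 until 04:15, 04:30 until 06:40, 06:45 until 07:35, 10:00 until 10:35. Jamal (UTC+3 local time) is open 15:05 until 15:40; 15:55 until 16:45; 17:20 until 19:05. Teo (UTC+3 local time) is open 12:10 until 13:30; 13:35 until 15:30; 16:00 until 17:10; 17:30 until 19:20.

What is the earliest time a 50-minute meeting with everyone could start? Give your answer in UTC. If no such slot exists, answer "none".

none

Erik in UTC: 10:30-11:40, 14:05-15:00, 16:00-16:35 (add 5h to convert from UTC-5).
Mei in UTC: 09:30-11:05, 12:40-13:40, 13:50-15:10, 15:50-16:30 (add 6h to convert from UTC-6).
Arjun in UTC: 09:00-09:35, 09:45-12:20, 15:45-16:30 (add 8h to convert from UTC-8).
Beatriz in UTC: 08:40-10:15, 10:30-12:40, 12:45-13:35, 16:00-16:35 (add 6h to convert from UTC-6).
Jamal in UTC: 12:05-12:40, 12:55-13:45, 14:20-16:05 (subtract 3h to convert from UTC+3).
Teo in UTC: 09:10-10:30, 10:35-12:30, 13:00-14:10, 14:30-16:20 (subtract 3h to convert from UTC+3).
Erik ∩ Mei: 10:30-11:05, 14:05-15:00, 16:00-16:30.
Erik ∩ Mei ∩ Arjun: 10:30-11:05, 16:00-16:30.
Erik ∩ Mei ∩ Arjun ∩ Beatriz: 10:30-11:05, 16:00-16:30.
Erik ∩ Mei ∩ Arjun ∩ Beatriz ∩ Jamal: 16:00-16:05.
Erik ∩ Mei ∩ Arjun ∩ Beatriz ∩ Jamal ∩ Teo: 16:00-16:05.
No common window is at least 50 minutes long.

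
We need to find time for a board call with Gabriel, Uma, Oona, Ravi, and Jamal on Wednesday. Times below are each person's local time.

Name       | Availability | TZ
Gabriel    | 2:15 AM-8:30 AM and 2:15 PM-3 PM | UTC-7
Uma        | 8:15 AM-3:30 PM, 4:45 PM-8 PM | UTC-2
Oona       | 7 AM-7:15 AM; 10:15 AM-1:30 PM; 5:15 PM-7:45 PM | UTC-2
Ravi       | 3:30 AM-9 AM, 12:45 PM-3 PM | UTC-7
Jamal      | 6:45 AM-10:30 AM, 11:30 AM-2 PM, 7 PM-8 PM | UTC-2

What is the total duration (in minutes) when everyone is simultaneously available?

165

Gabriel in UTC: 09:15-15:30, 21:15-22:00 (add 7h to convert from UTC-7).
Uma in UTC: 10:15-17:30, 18:45-22:00 (add 2h to convert from UTC-2).
Oona in UTC: 09:00-09:15, 12:15-15:30, 19:15-21:45 (add 2h to convert from UTC-2).
Ravi in UTC: 10:30-16:00, 19:45-22:00 (add 7h to convert from UTC-7).
Jamal in UTC: 08:45-12:30, 13:30-16:00, 21:00-22:00 (add 2h to convert from UTC-2).
Gabriel ∩ Uma: 10:15-15:30, 21:15-22:00.
Gabriel ∩ Uma ∩ Oona: 12:15-15:30, 21:15-21:45.
Gabriel ∩ Uma ∩ Oona ∩ Ravi: 12:15-15:30, 21:15-21:45.
Gabriel ∩ Uma ∩ Oona ∩ Ravi ∩ Jamal: 12:15-12:30, 13:30-15:30, 21:15-21:45.
Summing the common windows: 15 + 120 + 30 = 165 minutes.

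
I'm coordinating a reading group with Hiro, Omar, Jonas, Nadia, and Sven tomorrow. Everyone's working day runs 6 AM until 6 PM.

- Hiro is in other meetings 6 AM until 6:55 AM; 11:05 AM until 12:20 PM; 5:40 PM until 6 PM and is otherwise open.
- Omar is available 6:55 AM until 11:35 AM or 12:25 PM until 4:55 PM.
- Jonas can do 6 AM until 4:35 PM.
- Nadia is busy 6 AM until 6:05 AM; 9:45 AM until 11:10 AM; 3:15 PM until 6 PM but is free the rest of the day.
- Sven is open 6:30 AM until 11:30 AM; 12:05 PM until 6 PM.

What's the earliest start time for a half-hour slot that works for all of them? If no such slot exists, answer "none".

06:55

Hiro free: 06:55-11:05, 12:20-17:40 (invert busy blocks within the working day).
Omar free: 06:55-11:35, 12:25-16:55.
Jonas free: 06:00-16:35.
Nadia free: 06:05-09:45, 11:10-15:15 (invert busy blocks within the working day).
Sven free: 06:30-11:30, 12:05-18:00.
Hiro ∩ Omar: 06:55-11:05, 12:25-16:55.
Hiro ∩ Omar ∩ Jonas: 06:55-11:05, 12:25-16:35.
Hiro ∩ Omar ∩ Jonas ∩ Nadia: 06:55-09:45, 12:25-15:15.
Hiro ∩ Omar ∩ Jonas ∩ Nadia ∩ Sven: 06:55-09:45, 12:25-15:15.
The first common window of at least 30 minutes is 06:55-09:45, so the earliest start is 06:55.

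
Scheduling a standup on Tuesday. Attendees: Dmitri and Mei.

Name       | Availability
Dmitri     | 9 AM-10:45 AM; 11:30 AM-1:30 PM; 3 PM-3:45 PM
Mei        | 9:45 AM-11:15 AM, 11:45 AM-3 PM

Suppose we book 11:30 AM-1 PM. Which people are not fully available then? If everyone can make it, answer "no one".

Dmitri: free for 11:30-13:00. Mei: not fully free for 11:30-13:00.

Mei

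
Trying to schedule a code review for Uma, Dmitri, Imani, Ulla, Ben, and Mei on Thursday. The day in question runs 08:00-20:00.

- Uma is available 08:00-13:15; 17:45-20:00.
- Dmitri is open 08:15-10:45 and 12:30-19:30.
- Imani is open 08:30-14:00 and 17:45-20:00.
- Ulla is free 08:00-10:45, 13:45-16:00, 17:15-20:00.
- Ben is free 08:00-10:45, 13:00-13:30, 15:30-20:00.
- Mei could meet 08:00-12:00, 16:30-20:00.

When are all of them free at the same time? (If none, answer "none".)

Uma ∩ Dmitri: 08:15-10:45, 12:30-13:15, 17:45-19:30.
Uma ∩ Dmitri ∩ Imani: 08:30-10:45, 12:30-13:15, 17:45-19:30.
Uma ∩ Dmitri ∩ Imani ∩ Ulla: 08:30-10:45, 17:45-19:30.
Uma ∩ Dmitri ∩ Imani ∩ Ulla ∩ Ben: 08:30-10:45, 17:45-19:30.
Uma ∩ Dmitri ∩ Imani ∩ Ulla ∩ Ben ∩ Mei: 08:30-10:45, 17:45-19:30.
So the common availability across everyone is 08:30-10:45, 17:45-19:30.

08:30-10:45, 17:45-19:30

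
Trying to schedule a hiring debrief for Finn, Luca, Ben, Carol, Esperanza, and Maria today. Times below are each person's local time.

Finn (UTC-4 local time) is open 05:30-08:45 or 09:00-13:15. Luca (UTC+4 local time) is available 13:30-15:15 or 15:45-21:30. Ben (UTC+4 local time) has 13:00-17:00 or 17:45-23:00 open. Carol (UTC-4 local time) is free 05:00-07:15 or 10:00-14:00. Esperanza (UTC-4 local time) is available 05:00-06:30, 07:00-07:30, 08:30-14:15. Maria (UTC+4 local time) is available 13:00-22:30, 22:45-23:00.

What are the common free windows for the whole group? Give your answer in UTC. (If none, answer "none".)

09:30-10:30, 11:00-11:15, 14:00-17:15

Finn in UTC: 09:30-12:45, 13:00-17:15 (add 4h to convert from UTC-4).
Luca in UTC: 09:30-11:15, 11:45-17:30 (subtract 4h to convert from UTC+4).
Ben in UTC: 09:00-13:00, 13:45-19:00 (subtract 4h to convert from UTC+4).
Carol in UTC: 09:00-11:15, 14:00-18:00 (add 4h to convert from UTC-4).
Esperanza in UTC: 09:00-10:30, 11:00-11:30, 12:30-18:15 (add 4h to convert from UTC-4).
Maria in UTC: 09:00-18:30, 18:45-19:00 (subtract 4h to convert from UTC+4).
Finn ∩ Luca: 09:30-11:15, 11:45-12:45, 13:00-17:15.
Finn ∩ Luca ∩ Ben: 09:30-11:15, 11:45-12:45, 13:45-17:15.
Finn ∩ Luca ∩ Ben ∩ Carol: 09:30-11:15, 14:00-17:15.
Finn ∩ Luca ∩ Ben ∩ Carol ∩ Esperanza: 09:30-10:30, 11:00-11:15, 14:00-17:15.
Finn ∩ Luca ∩ Ben ∩ Carol ∩ Esperanza ∩ Maria: 09:30-10:30, 11:00-11:15, 14:00-17:15.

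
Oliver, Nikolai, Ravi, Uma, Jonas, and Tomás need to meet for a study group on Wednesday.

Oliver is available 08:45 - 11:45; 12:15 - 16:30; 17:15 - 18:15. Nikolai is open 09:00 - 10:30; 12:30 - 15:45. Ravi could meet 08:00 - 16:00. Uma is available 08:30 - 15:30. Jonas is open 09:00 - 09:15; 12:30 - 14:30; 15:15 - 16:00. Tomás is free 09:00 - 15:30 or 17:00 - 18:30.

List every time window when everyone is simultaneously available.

Oliver ∩ Nikolai: 09:00-10:30, 12:30-15:45.
Oliver ∩ Nikolai ∩ Ravi: 09:00-10:30, 12:30-15:45.
Oliver ∩ Nikolai ∩ Ravi ∩ Uma: 09:00-10:30, 12:30-15:30.
Oliver ∩ Nikolai ∩ Ravi ∩ Uma ∩ Jonas: 09:00-09:15, 12:30-14:30, 15:15-15:30.
Oliver ∩ Nikolai ∩ Ravi ∩ Uma ∩ Jonas ∩ Tomás: 09:00-09:15, 12:30-14:30, 15:15-15:30.
So the common availability across everyone is 09:00-09:15, 12:30-14:30, 15:15-15:30.

09:00-09:15, 12:30-14:30, 15:15-15:30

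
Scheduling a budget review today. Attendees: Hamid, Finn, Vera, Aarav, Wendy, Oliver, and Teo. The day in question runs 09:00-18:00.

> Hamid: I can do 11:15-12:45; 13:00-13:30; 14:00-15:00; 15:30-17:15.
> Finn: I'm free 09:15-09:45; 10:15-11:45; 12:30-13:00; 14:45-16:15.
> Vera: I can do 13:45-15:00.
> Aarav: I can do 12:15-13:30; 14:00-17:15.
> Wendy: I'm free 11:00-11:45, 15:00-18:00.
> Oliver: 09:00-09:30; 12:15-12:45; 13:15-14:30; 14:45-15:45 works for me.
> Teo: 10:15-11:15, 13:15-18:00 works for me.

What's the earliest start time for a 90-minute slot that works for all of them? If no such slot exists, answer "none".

none

Hamid ∩ Finn: 11:15-11:45, 12:30-12:45, 14:45-15:00, 15:30-16:15.
Hamid ∩ Finn ∩ Vera: 14:45-15:00.
Hamid ∩ Finn ∩ Vera ∩ Aarav: 14:45-15:00.
Hamid ∩ Finn ∩ Vera ∩ Aarav ∩ Wendy: ∅.
Hamid ∩ Finn ∩ Vera ∩ Aarav ∩ Wendy ∩ Oliver: ∅.
Hamid ∩ Finn ∩ Vera ∩ Aarav ∩ Wendy ∩ Oliver ∩ Teo: ∅.
There is no time when everyone is free.
No common window is at least 90 minutes long.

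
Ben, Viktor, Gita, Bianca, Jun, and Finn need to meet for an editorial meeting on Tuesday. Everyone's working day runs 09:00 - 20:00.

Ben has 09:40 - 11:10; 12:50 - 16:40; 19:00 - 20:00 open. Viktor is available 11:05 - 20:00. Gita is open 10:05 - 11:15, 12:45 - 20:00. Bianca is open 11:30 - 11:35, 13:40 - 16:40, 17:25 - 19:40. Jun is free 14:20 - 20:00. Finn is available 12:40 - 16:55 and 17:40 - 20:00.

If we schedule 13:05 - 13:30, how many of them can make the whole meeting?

Ben, Viktor, Gita, and Finn can make the full 13:05-13:30 slot — that's 4.

4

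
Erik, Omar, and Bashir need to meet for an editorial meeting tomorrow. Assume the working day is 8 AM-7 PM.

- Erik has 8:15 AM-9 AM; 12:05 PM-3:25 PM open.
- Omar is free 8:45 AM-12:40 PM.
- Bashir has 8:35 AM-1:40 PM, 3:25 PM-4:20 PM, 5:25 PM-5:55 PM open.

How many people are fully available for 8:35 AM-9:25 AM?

Bashir can make the full 08:35-09:25 slot — that's 1.

1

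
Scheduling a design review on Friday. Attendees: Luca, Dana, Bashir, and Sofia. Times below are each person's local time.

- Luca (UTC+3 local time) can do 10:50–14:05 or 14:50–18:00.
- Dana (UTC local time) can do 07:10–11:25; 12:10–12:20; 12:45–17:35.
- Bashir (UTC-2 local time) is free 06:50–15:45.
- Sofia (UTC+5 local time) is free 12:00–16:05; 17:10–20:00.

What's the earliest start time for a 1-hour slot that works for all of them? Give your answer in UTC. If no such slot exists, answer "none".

08:50

Luca in UTC: 07:50-11:05, 11:50-15:00 (subtract 3h to convert from UTC+3).
Dana in UTC: 07:10-11:25, 12:10-12:20, 12:45-17:35.
Bashir in UTC: 08:50-17:45 (add 2h to convert from UTC-2).
Sofia in UTC: 07:00-11:05, 12:10-15:00 (subtract 5h to convert from UTC+5).
Luca ∩ Dana: 07:50-11:05, 12:10-12:20, 12:45-15:00.
Luca ∩ Dana ∩ Bashir: 08:50-11:05, 12:10-12:20, 12:45-15:00.
Luca ∩ Dana ∩ Bashir ∩ Sofia: 08:50-11:05, 12:10-12:20, 12:45-15:00.
Those are the intersection windows.
The first common window of at least 60 minutes is 08:50-11:05, so the earliest start is 08:50.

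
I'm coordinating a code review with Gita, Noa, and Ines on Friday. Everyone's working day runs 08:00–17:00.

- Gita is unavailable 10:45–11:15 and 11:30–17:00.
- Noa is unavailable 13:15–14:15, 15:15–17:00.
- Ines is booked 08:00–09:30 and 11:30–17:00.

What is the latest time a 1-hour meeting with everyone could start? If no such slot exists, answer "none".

Gita free: 08:00-10:45, 11:15-11:30 (invert busy blocks within the working day).
Noa free: 08:00-13:15, 14:15-15:15 (invert busy blocks within the working day).
Ines free: 09:30-11:30 (invert busy blocks within the working day).
Gita ∩ Noa: 08:00-10:45, 11:15-11:30.
Gita ∩ Noa ∩ Ines: 09:30-10:45, 11:15-11:30.
So the common availability across everyone is 09:30-10:45, 11:15-11:30.
The last common window of at least 60 minutes is 09:30-10:45; a 60-minute meeting can start as late as 09:45 and still end by 10:45.

09:45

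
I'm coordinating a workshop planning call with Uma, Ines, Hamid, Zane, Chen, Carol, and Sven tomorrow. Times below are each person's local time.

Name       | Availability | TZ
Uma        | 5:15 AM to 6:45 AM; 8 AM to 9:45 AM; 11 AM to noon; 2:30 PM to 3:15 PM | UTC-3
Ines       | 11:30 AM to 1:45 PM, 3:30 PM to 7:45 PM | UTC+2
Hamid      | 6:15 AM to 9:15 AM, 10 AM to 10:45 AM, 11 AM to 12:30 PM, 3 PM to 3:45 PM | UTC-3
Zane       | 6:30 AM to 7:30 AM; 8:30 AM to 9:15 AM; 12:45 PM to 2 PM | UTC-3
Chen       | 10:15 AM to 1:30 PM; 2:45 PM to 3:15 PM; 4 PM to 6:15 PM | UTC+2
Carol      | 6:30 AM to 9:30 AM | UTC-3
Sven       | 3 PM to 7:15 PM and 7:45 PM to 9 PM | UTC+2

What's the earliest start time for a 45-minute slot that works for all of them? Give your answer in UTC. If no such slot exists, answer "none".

Uma in UTC: 08:15-09:45, 11:00-12:45, 14:00-15:00, 17:30-18:15 (add 3h to convert from UTC-3).
Ines in UTC: 09:30-11:45, 13:30-17:45 (subtract 2h to convert from UTC+2).
Hamid in UTC: 09:15-12:15, 13:00-13:45, 14:00-15:30, 18:00-18:45 (add 3h to convert from UTC-3).
Zane in UTC: 09:30-10:30, 11:30-12:15, 15:45-17:00 (add 3h to convert from UTC-3).
Chen in UTC: 08:15-11:30, 12:45-13:15, 14:00-16:15 (subtract 2h to convert from UTC+2).
Carol in UTC: 09:30-12:30 (add 3h to convert from UTC-3).
Sven in UTC: 13:00-17:15, 17:45-19:00 (subtract 2h to convert from UTC+2).
Uma ∩ Ines: 09:30-09:45, 11:00-11:45, 14:00-15:00, 17:30-17:45.
Uma ∩ Ines ∩ Hamid: 09:30-09:45, 11:00-11:45, 14:00-15:00.
Uma ∩ Ines ∩ Hamid ∩ Zane: 09:30-09:45, 11:30-11:45.
Uma ∩ Ines ∩ Hamid ∩ Zane ∩ Chen: 09:30-09:45.
Uma ∩ Ines ∩ Hamid ∩ Zane ∩ Chen ∩ Carol: 09:30-09:45.
Uma ∩ Ines ∩ Hamid ∩ Zane ∩ Chen ∩ Carol ∩ Sven: ∅.
There is no time when everyone is free.
No common window is at least 45 minutes long.

none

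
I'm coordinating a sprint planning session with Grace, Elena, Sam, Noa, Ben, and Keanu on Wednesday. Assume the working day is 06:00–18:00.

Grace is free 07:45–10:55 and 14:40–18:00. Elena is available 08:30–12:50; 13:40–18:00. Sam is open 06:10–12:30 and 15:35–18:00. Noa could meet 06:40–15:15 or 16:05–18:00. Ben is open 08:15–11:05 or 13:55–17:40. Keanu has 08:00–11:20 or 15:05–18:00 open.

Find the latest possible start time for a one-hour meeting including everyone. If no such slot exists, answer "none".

16:40

Grace ∩ Elena: 08:30-10:55, 14:40-18:00.
Grace ∩ Elena ∩ Sam: 08:30-10:55, 15:35-18:00.
Grace ∩ Elena ∩ Sam ∩ Noa: 08:30-10:55, 16:05-18:00.
Grace ∩ Elena ∩ Sam ∩ Noa ∩ Ben: 08:30-10:55, 16:05-17:40.
Grace ∩ Elena ∩ Sam ∩ Noa ∩ Ben ∩ Keanu: 08:30-10:55, 16:05-17:40.
So the common availability across everyone is 08:30-10:55, 16:05-17:40.
The last common window of at least 60 minutes is 16:05-17:40; a 60-minute meeting can start as late as 16:40 and still end by 17:40.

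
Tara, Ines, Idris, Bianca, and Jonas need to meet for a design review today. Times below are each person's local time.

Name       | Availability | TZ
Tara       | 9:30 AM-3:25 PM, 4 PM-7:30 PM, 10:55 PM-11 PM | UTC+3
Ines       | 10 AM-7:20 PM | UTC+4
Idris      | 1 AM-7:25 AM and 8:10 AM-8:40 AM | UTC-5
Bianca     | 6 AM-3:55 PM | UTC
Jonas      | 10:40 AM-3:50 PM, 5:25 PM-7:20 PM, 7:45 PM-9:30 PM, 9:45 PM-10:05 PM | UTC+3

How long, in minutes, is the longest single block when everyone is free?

285

Tara in UTC: 06:30-12:25, 13:00-16:30, 19:55-20:00 (subtract 3h to convert from UTC+3).
Ines in UTC: 06:00-15:20 (subtract 4h to convert from UTC+4).
Idris in UTC: 06:00-12:25, 13:10-13:40 (add 5h to convert from UTC-5).
Bianca in UTC: 06:00-15:55.
Jonas in UTC: 07:40-12:50, 14:25-16:20, 16:45-18:30, 18:45-19:05 (subtract 3h to convert from UTC+3).
Tara ∩ Ines: 06:30-12:25, 13:00-15:20.
Tara ∩ Ines ∩ Idris: 06:30-12:25, 13:10-13:40.
Tara ∩ Ines ∩ Idris ∩ Bianca: 06:30-12:25, 13:10-13:40.
Tara ∩ Ines ∩ Idris ∩ Bianca ∩ Jonas: 07:40-12:25.
So the common availability across everyone is 07:40-12:25.
The longest is 07:40-12:25 at 285 minutes.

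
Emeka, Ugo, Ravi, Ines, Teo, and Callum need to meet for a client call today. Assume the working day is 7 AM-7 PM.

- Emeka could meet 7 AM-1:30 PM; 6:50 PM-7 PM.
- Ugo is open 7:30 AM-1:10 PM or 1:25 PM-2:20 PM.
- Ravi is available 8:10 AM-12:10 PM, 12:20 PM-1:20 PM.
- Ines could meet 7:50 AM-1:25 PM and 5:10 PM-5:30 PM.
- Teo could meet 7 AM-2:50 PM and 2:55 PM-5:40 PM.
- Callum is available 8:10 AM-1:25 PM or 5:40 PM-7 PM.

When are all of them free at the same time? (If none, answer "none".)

08:10-12:10, 12:20-13:10

Emeka ∩ Ugo: 07:30-13:10, 13:25-13:30.
Emeka ∩ Ugo ∩ Ravi: 08:10-12:10, 12:20-13:10.
Emeka ∩ Ugo ∩ Ravi ∩ Ines: 08:10-12:10, 12:20-13:10.
Emeka ∩ Ugo ∩ Ravi ∩ Ines ∩ Teo: 08:10-12:10, 12:20-13:10.
Emeka ∩ Ugo ∩ Ravi ∩ Ines ∩ Teo ∩ Callum: 08:10-12:10, 12:20-13:10.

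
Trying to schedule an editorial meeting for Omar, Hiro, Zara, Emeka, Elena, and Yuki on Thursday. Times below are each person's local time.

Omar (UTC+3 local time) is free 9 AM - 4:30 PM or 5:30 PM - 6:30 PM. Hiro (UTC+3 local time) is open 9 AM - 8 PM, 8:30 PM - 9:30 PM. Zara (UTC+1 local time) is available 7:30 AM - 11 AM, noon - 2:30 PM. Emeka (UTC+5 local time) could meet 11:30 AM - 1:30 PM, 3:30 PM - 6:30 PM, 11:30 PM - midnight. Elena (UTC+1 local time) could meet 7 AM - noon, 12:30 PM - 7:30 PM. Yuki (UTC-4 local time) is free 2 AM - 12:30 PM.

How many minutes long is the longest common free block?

Omar in UTC: 06:00-13:30, 14:30-15:30 (subtract 3h to convert from UTC+3).
Hiro in UTC: 06:00-17:00, 17:30-18:30 (subtract 3h to convert from UTC+3).
Zara in UTC: 06:30-10:00, 11:00-13:30 (subtract 1h to convert from UTC+1).
Emeka in UTC: 06:30-08:30, 10:30-13:30, 18:30-19:00 (subtract 5h to convert from UTC+5).
Elena in UTC: 06:00-11:00, 11:30-18:30 (subtract 1h to convert from UTC+1).
Yuki in UTC: 06:00-16:30 (add 4h to convert from UTC-4).
Omar ∩ Hiro: 06:00-13:30, 14:30-15:30.
Omar ∩ Hiro ∩ Zara: 06:30-10:00, 11:00-13:30.
Omar ∩ Hiro ∩ Zara ∩ Emeka: 06:30-08:30, 11:00-13:30.
Omar ∩ Hiro ∩ Zara ∩ Emeka ∩ Elena: 06:30-08:30, 11:30-13:30.
Omar ∩ Hiro ∩ Zara ∩ Emeka ∩ Elena ∩ Yuki: 06:30-08:30, 11:30-13:30.
The longest is 06:30-08:30 at 120 minutes.

120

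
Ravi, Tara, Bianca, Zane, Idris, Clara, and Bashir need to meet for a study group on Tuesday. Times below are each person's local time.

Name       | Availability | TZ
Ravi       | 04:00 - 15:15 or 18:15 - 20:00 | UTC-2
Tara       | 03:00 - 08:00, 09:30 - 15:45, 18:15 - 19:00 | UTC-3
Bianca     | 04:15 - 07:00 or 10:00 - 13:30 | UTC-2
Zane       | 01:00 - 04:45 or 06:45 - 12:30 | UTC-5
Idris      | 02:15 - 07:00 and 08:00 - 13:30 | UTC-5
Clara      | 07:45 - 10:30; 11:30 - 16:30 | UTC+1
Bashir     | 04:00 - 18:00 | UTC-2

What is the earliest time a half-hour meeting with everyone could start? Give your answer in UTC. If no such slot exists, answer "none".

Ravi in UTC: 06:00-17:15, 20:15-22:00 (add 2h to convert from UTC-2).
Tara in UTC: 06:00-11:00, 12:30-18:45, 21:15-22:00 (add 3h to convert from UTC-3).
Bianca in UTC: 06:15-09:00, 12:00-15:30 (add 2h to convert from UTC-2).
Zane in UTC: 06:00-09:45, 11:45-17:30 (add 5h to convert from UTC-5).
Idris in UTC: 07:15-12:00, 13:00-18:30 (add 5h to convert from UTC-5).
Clara in UTC: 06:45-09:30, 10:30-15:30 (subtract 1h to convert from UTC+1).
Bashir in UTC: 06:00-20:00 (add 2h to convert from UTC-2).
Ravi ∩ Tara: 06:00-11:00, 12:30-17:15, 21:15-22:00.
Ravi ∩ Tara ∩ Bianca: 06:15-09:00, 12:30-15:30.
Ravi ∩ Tara ∩ Bianca ∩ Zane: 06:15-09:00, 12:30-15:30.
Ravi ∩ Tara ∩ Bianca ∩ Zane ∩ Idris: 07:15-09:00, 13:00-15:30.
Ravi ∩ Tara ∩ Bianca ∩ Zane ∩ Idris ∩ Clara: 07:15-09:00, 13:00-15:30.
Ravi ∩ Tara ∩ Bianca ∩ Zane ∩ Idris ∩ Clara ∩ Bashir: 07:15-09:00, 13:00-15:30.
The first common window of at least 30 minutes is 07:15-09:00, so the earliest start is 07:15.

07:15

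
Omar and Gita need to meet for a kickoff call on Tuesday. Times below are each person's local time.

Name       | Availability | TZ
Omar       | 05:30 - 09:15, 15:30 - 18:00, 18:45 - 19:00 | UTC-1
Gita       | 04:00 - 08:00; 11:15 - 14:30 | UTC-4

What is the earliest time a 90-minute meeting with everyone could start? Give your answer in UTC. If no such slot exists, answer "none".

Omar in UTC: 06:30-10:15, 16:30-19:00, 19:45-20:00 (add 1h to convert from UTC-1).
Gita in UTC: 08:00-12:00, 15:15-18:30 (add 4h to convert from UTC-4).
Omar ∩ Gita: 08:00-10:15, 16:30-18:30.
The first common window of at least 90 minutes is 08:00-10:15, so the earliest start is 08:00.

08:00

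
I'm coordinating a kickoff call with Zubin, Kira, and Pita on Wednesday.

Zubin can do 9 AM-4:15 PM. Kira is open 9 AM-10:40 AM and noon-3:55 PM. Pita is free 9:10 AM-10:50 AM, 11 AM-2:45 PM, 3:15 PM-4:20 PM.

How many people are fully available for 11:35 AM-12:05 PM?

2

Zubin and Pita can make the full 11:35-12:05 slot — that's 2.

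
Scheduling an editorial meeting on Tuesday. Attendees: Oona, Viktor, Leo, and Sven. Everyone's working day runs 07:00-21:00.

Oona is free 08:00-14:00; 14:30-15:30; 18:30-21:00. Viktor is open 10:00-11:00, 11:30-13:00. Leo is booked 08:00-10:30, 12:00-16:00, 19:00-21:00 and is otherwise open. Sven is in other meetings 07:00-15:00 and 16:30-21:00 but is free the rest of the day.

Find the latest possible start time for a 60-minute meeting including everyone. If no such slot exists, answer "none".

none

Oona free: 08:00-14:00, 14:30-15:30, 18:30-21:00.
Viktor free: 10:00-11:00, 11:30-13:00.
Leo free: 07:00-08:00, 10:30-12:00, 16:00-19:00 (invert busy blocks within the working day).
Sven free: 15:00-16:30 (invert busy blocks within the working day).
Oona ∩ Viktor: 10:00-11:00, 11:30-13:00.
Oona ∩ Viktor ∩ Leo: 10:30-11:00, 11:30-12:00.
Oona ∩ Viktor ∩ Leo ∩ Sven: ∅.
There is no time when everyone is free.
No common window is at least 60 minutes long.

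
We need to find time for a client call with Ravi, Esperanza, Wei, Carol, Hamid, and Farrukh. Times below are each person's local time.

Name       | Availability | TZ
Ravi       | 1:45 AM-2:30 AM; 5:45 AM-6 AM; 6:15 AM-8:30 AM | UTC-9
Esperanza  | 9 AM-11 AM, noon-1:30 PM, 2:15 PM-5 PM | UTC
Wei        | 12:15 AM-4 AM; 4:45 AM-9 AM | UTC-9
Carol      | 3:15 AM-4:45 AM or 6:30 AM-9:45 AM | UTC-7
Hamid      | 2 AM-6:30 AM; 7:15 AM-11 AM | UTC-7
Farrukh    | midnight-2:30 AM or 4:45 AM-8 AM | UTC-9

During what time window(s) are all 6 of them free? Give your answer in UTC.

Ravi in UTC: 10:45-11:30, 14:45-15:00, 15:15-17:30 (add 9h to convert from UTC-9).
Esperanza in UTC: 09:00-11:00, 12:00-13:30, 14:15-17:00.
Wei in UTC: 09:15-13:00, 13:45-18:00 (add 9h to convert from UTC-9).
Carol in UTC: 10:15-11:45, 13:30-16:45 (add 7h to convert from UTC-7).
Hamid in UTC: 09:00-13:30, 14:15-18:00 (add 7h to convert from UTC-7).
Farrukh in UTC: 09:00-11:30, 13:45-17:00 (add 9h to convert from UTC-9).
Ravi ∩ Esperanza: 10:45-11:00, 14:45-15:00, 15:15-17:00.
Ravi ∩ Esperanza ∩ Wei: 10:45-11:00, 14:45-15:00, 15:15-17:00.
Ravi ∩ Esperanza ∩ Wei ∩ Carol: 10:45-11:00, 14:45-15:00, 15:15-16:45.
Ravi ∩ Esperanza ∩ Wei ∩ Carol ∩ Hamid: 10:45-11:00, 14:45-15:00, 15:15-16:45.
Ravi ∩ Esperanza ∩ Wei ∩ Carol ∩ Hamid ∩ Farrukh: 10:45-11:00, 14:45-15:00, 15:15-16:45.
So the common availability across everyone is 10:45-11:00, 14:45-15:00, 15:15-16:45.

10:45-11:00, 14:45-15:00, 15:15-16:45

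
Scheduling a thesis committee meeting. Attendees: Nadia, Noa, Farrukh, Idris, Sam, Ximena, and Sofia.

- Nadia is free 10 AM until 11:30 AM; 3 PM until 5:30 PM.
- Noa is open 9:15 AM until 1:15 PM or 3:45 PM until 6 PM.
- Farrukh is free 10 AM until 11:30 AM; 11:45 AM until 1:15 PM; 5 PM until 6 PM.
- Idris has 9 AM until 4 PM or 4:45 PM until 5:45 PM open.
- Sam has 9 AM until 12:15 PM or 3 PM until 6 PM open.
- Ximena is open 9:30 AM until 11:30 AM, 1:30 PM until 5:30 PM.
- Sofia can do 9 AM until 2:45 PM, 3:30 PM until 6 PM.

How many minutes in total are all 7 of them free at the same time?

120

Nadia ∩ Noa: 10:00-11:30, 15:45-17:30.
Nadia ∩ Noa ∩ Farrukh: 10:00-11:30, 17:00-17:30.
Nadia ∩ Noa ∩ Farrukh ∩ Idris: 10:00-11:30, 17:00-17:30.
Nadia ∩ Noa ∩ Farrukh ∩ Idris ∩ Sam: 10:00-11:30, 17:00-17:30.
Nadia ∩ Noa ∩ Farrukh ∩ Idris ∩ Sam ∩ Ximena: 10:00-11:30, 17:00-17:30.
Nadia ∩ Noa ∩ Farrukh ∩ Idris ∩ Sam ∩ Ximena ∩ Sofia: 10:00-11:30, 17:00-17:30.
Summing the common windows: 90 + 30 = 120 minutes.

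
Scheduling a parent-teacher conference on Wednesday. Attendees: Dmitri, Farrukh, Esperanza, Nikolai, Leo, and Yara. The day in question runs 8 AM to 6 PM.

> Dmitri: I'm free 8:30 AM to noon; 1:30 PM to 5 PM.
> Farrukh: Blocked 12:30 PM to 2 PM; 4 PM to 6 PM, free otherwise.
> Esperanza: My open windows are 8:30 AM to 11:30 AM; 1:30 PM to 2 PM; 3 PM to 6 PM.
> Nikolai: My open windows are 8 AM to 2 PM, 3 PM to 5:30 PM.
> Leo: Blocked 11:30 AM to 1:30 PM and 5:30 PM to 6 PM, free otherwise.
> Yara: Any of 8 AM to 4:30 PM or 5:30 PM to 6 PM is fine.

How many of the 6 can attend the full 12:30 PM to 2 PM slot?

Dmitri free: 08:30-12:00, 13:30-17:00.
Farrukh free: 08:00-12:30, 14:00-16:00 (invert busy blocks within the working day).
Esperanza free: 08:30-11:30, 13:30-14:00, 15:00-18:00.
Nikolai free: 08:00-14:00, 15:00-17:30.
Leo free: 08:00-11:30, 13:30-17:30 (invert busy blocks within the working day).
Yara free: 08:00-16:30, 17:30-18:00.
Nikolai and Yara can make the full 12:30-14:00 slot — that's 2.

2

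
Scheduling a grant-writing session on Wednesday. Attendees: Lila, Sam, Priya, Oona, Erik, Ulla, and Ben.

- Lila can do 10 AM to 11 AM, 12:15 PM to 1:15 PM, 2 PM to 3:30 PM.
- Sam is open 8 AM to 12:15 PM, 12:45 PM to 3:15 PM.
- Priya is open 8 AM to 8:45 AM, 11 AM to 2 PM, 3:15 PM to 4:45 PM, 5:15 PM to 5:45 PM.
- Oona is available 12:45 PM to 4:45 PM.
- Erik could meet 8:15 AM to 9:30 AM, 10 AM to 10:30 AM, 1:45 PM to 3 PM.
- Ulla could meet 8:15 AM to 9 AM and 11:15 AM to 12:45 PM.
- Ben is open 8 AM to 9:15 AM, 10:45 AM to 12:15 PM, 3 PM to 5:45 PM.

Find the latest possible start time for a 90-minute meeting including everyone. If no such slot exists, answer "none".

none

Lila ∩ Sam: 10:00-11:00, 12:45-13:15, 14:00-15:15.
Lila ∩ Sam ∩ Priya: 12:45-13:15.
Lila ∩ Sam ∩ Priya ∩ Oona: 12:45-13:15.
Lila ∩ Sam ∩ Priya ∩ Oona ∩ Erik: ∅.
Lila ∩ Sam ∩ Priya ∩ Oona ∩ Erik ∩ Ulla: ∅.
Lila ∩ Sam ∩ Priya ∩ Oona ∩ Erik ∩ Ulla ∩ Ben: ∅.
There is no time when everyone is free.
No common window is at least 90 minutes long.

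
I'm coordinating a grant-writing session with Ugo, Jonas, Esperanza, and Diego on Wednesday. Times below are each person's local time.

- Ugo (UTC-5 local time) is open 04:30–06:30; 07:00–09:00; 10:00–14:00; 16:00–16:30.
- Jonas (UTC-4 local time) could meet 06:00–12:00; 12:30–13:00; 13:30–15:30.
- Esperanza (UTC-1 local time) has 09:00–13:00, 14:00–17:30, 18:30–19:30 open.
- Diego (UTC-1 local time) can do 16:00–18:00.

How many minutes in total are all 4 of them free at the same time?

Ugo in UTC: 09:30-11:30, 12:00-14:00, 15:00-19:00, 21:00-21:30 (add 5h to convert from UTC-5).
Jonas in UTC: 10:00-16:00, 16:30-17:00, 17:30-19:30 (add 4h to convert from UTC-4).
Esperanza in UTC: 10:00-14:00, 15:00-18:30, 19:30-20:30 (add 1h to convert from UTC-1).
Diego in UTC: 17:00-19:00 (add 1h to convert from UTC-1).
Ugo ∩ Jonas: 10:00-11:30, 12:00-14:00, 15:00-16:00, 16:30-17:00, 17:30-19:00.
Ugo ∩ Jonas ∩ Esperanza: 10:00-11:30, 12:00-14:00, 15:00-16:00, 16:30-17:00, 17:30-18:30.
Ugo ∩ Jonas ∩ Esperanza ∩ Diego: 17:30-18:30.
So the common availability across everyone is 17:30-18:30.
That's a single block of 60 minutes.

60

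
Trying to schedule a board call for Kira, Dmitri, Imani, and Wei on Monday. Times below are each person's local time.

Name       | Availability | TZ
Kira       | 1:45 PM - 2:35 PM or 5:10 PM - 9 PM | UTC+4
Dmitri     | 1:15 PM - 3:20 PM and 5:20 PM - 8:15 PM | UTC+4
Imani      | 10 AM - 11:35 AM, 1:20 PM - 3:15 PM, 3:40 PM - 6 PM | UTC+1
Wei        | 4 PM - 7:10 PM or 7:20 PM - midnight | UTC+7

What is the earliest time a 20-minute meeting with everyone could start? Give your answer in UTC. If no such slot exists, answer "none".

09:45

Kira in UTC: 09:45-10:35, 13:10-17:00 (subtract 4h to convert from UTC+4).
Dmitri in UTC: 09:15-11:20, 13:20-16:15 (subtract 4h to convert from UTC+4).
Imani in UTC: 09:00-10:35, 12:20-14:15, 14:40-17:00 (subtract 1h to convert from UTC+1).
Wei in UTC: 09:00-12:10, 12:20-17:00 (subtract 7h to convert from UTC+7).
Kira ∩ Dmitri: 09:45-10:35, 13:20-16:15.
Kira ∩ Dmitri ∩ Imani: 09:45-10:35, 13:20-14:15, 14:40-16:15.
Kira ∩ Dmitri ∩ Imani ∩ Wei: 09:45-10:35, 13:20-14:15, 14:40-16:15.
The first common window of at least 20 minutes is 09:45-10:35, so the earliest start is 09:45.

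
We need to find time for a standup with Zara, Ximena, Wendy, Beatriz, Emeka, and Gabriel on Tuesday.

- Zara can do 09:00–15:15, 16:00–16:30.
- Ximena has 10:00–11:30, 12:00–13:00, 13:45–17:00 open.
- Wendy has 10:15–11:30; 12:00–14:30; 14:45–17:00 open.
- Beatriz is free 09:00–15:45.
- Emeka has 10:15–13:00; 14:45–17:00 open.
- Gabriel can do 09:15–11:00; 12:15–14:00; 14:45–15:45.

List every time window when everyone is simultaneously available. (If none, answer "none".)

Zara ∩ Ximena: 10:00-11:30, 12:00-13:00, 13:45-15:15, 16:00-16:30.
Zara ∩ Ximena ∩ Wendy: 10:15-11:30, 12:00-13:00, 13:45-14:30, 14:45-15:15, 16:00-16:30.
Zara ∩ Ximena ∩ Wendy ∩ Beatriz: 10:15-11:30, 12:00-13:00, 13:45-14:30, 14:45-15:15.
Zara ∩ Ximena ∩ Wendy ∩ Beatriz ∩ Emeka: 10:15-11:30, 12:00-13:00, 14:45-15:15.
Zara ∩ Ximena ∩ Wendy ∩ Beatriz ∩ Emeka ∩ Gabriel: 10:15-11:00, 12:15-13:00, 14:45-15:15.
Those are the intersection windows.

10:15-11:00, 12:15-13:00, 14:45-15:15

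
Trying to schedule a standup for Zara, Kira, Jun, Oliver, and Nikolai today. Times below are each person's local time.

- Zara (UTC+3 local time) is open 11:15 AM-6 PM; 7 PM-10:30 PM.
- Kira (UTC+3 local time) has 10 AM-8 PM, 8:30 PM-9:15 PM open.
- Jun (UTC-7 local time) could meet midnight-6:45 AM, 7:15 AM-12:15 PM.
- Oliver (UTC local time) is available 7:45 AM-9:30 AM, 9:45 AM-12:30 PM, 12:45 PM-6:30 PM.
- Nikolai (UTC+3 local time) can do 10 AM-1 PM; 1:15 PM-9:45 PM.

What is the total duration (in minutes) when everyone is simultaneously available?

Zara in UTC: 08:15-15:00, 16:00-19:30 (subtract 3h to convert from UTC+3).
Kira in UTC: 07:00-17:00, 17:30-18:15 (subtract 3h to convert from UTC+3).
Jun in UTC: 07:00-13:45, 14:15-19:15 (add 7h to convert from UTC-7).
Oliver in UTC: 07:45-09:30, 09:45-12:30, 12:45-18:30.
Nikolai in UTC: 07:00-10:00, 10:15-18:45 (subtract 3h to convert from UTC+3).
Zara ∩ Kira: 08:15-15:00, 16:00-17:00, 17:30-18:15.
Zara ∩ Kira ∩ Jun: 08:15-13:45, 14:15-15:00, 16:00-17:00, 17:30-18:15.
Zara ∩ Kira ∩ Jun ∩ Oliver: 08:15-09:30, 09:45-12:30, 12:45-13:45, 14:15-15:00, 16:00-17:00, 17:30-18:15.
Zara ∩ Kira ∩ Jun ∩ Oliver ∩ Nikolai: 08:15-09:30, 09:45-10:00, 10:15-12:30, 12:45-13:45, 14:15-15:00, 16:00-17:00, 17:30-18:15.
Those are the intersection windows.
Summing the common windows: 75 + 15 + 135 + 60 + 45 + 60 + 45 = 435 minutes.

435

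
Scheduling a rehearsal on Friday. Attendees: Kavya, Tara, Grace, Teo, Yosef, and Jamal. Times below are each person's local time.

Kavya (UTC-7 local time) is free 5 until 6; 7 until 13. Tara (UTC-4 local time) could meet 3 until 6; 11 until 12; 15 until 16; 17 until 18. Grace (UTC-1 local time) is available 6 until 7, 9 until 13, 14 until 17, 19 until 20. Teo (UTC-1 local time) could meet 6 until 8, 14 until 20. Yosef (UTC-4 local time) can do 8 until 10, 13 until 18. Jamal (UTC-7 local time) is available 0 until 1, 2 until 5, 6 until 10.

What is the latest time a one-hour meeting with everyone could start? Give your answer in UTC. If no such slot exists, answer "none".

none

Kavya in UTC: 12:00-13:00, 14:00-20:00 (add 7h to convert from UTC-7).
Tara in UTC: 07:00-10:00, 15:00-16:00, 19:00-20:00, 21:00-22:00 (add 4h to convert from UTC-4).
Grace in UTC: 07:00-08:00, 10:00-14:00, 15:00-18:00, 20:00-21:00 (add 1h to convert from UTC-1).
Teo in UTC: 07:00-09:00, 15:00-21:00 (add 1h to convert from UTC-1).
Yosef in UTC: 12:00-14:00, 17:00-22:00 (add 4h to convert from UTC-4).
Jamal in UTC: 07:00-08:00, 09:00-12:00, 13:00-17:00 (add 7h to convert from UTC-7).
Kavya ∩ Tara: 15:00-16:00, 19:00-20:00.
Kavya ∩ Tara ∩ Grace: 15:00-16:00.
Kavya ∩ Tara ∩ Grace ∩ Teo: 15:00-16:00.
Kavya ∩ Tara ∩ Grace ∩ Teo ∩ Yosef: ∅.
Kavya ∩ Tara ∩ Grace ∩ Teo ∩ Yosef ∩ Jamal: ∅.
There is no time when everyone is free.
No common window is at least 60 minutes long.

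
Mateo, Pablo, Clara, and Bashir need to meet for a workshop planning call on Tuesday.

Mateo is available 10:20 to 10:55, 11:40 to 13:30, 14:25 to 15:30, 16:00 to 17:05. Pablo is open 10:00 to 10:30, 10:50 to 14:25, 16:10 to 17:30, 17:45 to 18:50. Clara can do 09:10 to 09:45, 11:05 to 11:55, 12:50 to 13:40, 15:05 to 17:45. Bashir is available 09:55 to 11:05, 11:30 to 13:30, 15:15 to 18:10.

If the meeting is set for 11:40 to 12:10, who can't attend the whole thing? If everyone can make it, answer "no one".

Clara

Mateo: free for 11:40-12:10. Pablo: free for 11:40-12:10. Clara: not fully free for 11:40-12:10. Bashir: free for 11:40-12:10.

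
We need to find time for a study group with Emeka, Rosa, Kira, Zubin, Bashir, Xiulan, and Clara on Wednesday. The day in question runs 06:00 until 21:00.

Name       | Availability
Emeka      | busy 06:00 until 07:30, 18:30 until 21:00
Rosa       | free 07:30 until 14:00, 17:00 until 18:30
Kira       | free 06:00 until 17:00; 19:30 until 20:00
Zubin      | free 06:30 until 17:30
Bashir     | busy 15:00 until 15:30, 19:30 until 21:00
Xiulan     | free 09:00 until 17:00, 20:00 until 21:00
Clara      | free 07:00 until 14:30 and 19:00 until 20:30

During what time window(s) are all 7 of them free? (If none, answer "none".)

Emeka free: 07:30-18:30 (invert busy blocks within the working day).
Rosa free: 07:30-14:00, 17:00-18:30.
Kira free: 06:00-17:00, 19:30-20:00.
Zubin free: 06:30-17:30.
Bashir free: 06:00-15:00, 15:30-19:30 (invert busy blocks within the working day).
Xiulan free: 09:00-17:00, 20:00-21:00.
Clara free: 07:00-14:30, 19:00-20:30.
Emeka ∩ Rosa: 07:30-14:00, 17:00-18:30.
Emeka ∩ Rosa ∩ Kira: 07:30-14:00.
Emeka ∩ Rosa ∩ Kira ∩ Zubin: 07:30-14:00.
Emeka ∩ Rosa ∩ Kira ∩ Zubin ∩ Bashir: 07:30-14:00.
Emeka ∩ Rosa ∩ Kira ∩ Zubin ∩ Bashir ∩ Xiulan: 09:00-14:00.
Emeka ∩ Rosa ∩ Kira ∩ Zubin ∩ Bashir ∩ Xiulan ∩ Clara: 09:00-14:00.
So the common availability across everyone is 09:00-14:00.

09:00-14:00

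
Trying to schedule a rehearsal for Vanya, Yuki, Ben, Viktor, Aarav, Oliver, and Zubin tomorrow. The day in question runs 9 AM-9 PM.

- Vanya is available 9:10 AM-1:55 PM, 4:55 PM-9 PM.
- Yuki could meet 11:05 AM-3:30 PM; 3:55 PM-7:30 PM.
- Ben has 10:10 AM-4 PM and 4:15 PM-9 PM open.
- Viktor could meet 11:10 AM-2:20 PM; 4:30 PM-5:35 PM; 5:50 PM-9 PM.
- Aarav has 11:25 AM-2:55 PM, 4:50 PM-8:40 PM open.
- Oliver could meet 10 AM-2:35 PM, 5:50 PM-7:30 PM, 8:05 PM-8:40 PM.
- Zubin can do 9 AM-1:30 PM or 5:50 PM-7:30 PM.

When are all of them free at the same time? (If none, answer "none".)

Vanya ∩ Yuki: 11:05-13:55, 16:55-19:30.
Vanya ∩ Yuki ∩ Ben: 11:05-13:55, 16:55-19:30.
Vanya ∩ Yuki ∩ Ben ∩ Viktor: 11:10-13:55, 16:55-17:35, 17:50-19:30.
Vanya ∩ Yuki ∩ Ben ∩ Viktor ∩ Aarav: 11:25-13:55, 16:55-17:35, 17:50-19:30.
Vanya ∩ Yuki ∩ Ben ∩ Viktor ∩ Aarav ∩ Oliver: 11:25-13:55, 17:50-19:30.
Vanya ∩ Yuki ∩ Ben ∩ Viktor ∩ Aarav ∩ Oliver ∩ Zubin: 11:25-13:30, 17:50-19:30.

11:25-13:30, 17:50-19:30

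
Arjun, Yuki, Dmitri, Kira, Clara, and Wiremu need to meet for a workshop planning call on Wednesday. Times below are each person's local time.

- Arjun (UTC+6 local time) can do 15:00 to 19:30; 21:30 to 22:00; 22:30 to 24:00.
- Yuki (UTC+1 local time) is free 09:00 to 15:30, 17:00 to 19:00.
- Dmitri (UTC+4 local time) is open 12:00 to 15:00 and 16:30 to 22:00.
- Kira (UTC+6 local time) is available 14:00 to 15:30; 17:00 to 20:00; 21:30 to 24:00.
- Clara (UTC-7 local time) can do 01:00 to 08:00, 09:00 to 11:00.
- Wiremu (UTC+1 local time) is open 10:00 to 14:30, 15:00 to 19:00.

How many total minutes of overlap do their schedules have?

Arjun in UTC: 09:00-13:30, 15:30-16:00, 16:30-18:00 (subtract 6h to convert from UTC+6).
Yuki in UTC: 08:00-14:30, 16:00-18:00 (subtract 1h to convert from UTC+1).
Dmitri in UTC: 08:00-11:00, 12:30-18:00 (subtract 4h to convert from UTC+4).
Kira in UTC: 08:00-09:30, 11:00-14:00, 15:30-18:00 (subtract 6h to convert from UTC+6).
Clara in UTC: 08:00-15:00, 16:00-18:00 (add 7h to convert from UTC-7).
Wiremu in UTC: 09:00-13:30, 14:00-18:00 (subtract 1h to convert from UTC+1).
Arjun ∩ Yuki: 09:00-13:30, 16:30-18:00.
Arjun ∩ Yuki ∩ Dmitri: 09:00-11:00, 12:30-13:30, 16:30-18:00.
Arjun ∩ Yuki ∩ Dmitri ∩ Kira: 09:00-09:30, 12:30-13:30, 16:30-18:00.
Arjun ∩ Yuki ∩ Dmitri ∩ Kira ∩ Clara: 09:00-09:30, 12:30-13:30, 16:30-18:00.
Arjun ∩ Yuki ∩ Dmitri ∩ Kira ∩ Clara ∩ Wiremu: 09:00-09:30, 12:30-13:30, 16:30-18:00.
Summing the common windows: 30 + 60 + 90 = 180 minutes.

180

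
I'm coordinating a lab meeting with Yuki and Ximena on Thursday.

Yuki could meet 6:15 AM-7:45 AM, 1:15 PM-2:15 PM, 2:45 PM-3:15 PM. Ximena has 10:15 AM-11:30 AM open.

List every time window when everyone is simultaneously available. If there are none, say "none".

Yuki ∩ Ximena: ∅.
There is no time when everyone is free.

none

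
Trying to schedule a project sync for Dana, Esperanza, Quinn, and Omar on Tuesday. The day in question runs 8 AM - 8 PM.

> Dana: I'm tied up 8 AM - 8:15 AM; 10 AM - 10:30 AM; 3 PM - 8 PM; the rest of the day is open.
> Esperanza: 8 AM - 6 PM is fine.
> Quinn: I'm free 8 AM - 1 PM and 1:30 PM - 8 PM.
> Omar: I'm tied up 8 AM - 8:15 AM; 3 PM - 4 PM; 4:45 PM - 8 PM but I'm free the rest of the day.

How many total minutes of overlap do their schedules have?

Dana free: 08:15-10:00, 10:30-15:00 (invert busy blocks within the working day).
Esperanza free: 08:00-18:00.
Quinn free: 08:00-13:00, 13:30-20:00.
Omar free: 08:15-15:00, 16:00-16:45 (invert busy blocks within the working day).
Dana ∩ Esperanza: 08:15-10:00, 10:30-15:00.
Dana ∩ Esperanza ∩ Quinn: 08:15-10:00, 10:30-13:00, 13:30-15:00.
Dana ∩ Esperanza ∩ Quinn ∩ Omar: 08:15-10:00, 10:30-13:00, 13:30-15:00.
Summing the common windows: 105 + 150 + 90 = 345 minutes.

345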